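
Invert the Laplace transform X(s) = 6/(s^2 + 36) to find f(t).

Since L{sin(6t)} = 6/(s^2 + 36), the inverse is sin(6*t).

f(t) = sin(6*t)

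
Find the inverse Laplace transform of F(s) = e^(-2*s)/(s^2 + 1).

The factor e^(-2s) signals a time shift by c = 2 (second shifting theorem).
L{sin(t)} = 1/(s^2 + 1), so L^-1{1/(s^2 + 1)} = sin(t).
Hence the inverse is u(t - 2) times that function evaluated at t - 2.

Heaviside(t - 2)*(sin(t - 2))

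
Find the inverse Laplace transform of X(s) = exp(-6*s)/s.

Heaviside(t - 6)

The factor e^(-6s) signals a time shift by c = 6 (second shifting theorem).
L{1} = 1/s, so L^-1{1/s} = 1.
Hence the inverse is u(t - 6) times that function evaluated at t - 6.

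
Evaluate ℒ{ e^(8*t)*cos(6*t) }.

(s - 8)/((s - 8)^2 + 36)

L{cos(6t)} = s/(s^2 + 36).
By the first shifting theorem, multiplying by e^(8t) replaces s with s - 8.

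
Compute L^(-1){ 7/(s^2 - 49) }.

Since L{sinh(7t)} = 7/(s^2 - 49), the inverse is sinh(7*t).

sinh(7*t)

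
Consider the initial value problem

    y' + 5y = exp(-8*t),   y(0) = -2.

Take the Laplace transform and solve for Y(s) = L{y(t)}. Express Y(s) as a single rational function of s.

Apply the Laplace transform to the equation.
Using L{y'} = sY - y(0) = sY - (-2), the left side becomes (s + 5)Y - (-2).
The right side is L{exp(-8*t)} = 1/(s + 8).
So (s + 5)Y = 1/(s + 8) + (-2).
Divide through and combine into a single rational function.

Y(s) = (-2*s - 15)/(s^2 + 13*s + 40)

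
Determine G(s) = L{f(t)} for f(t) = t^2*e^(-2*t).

L{e^(-2t)} = 1/(s + 2).
Then apply L{t^2·g(t)} = (-1)^2 d^2/ds^2[H(s)] with H(s) = 1/(s + 2):
differentiating 2 times and applying the sign gives 2/(s + 2)^3.

G(s) = 2/(s + 2)^3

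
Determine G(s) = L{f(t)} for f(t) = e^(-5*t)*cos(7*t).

G(s) = (s + 5)/((s + 5)^2 + 49)

L{cos(7t)} = s/(s^2 + 49).
By the first shifting theorem, multiplying by e^(-5t) replaces s with s + 5.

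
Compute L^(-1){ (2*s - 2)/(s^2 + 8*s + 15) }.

-4*exp(-3*t) + 6*exp(-5*t)

Factor the denominator: s^2 + 8*s + 15 = (s + 3)*(s + 5).
Partial fraction decomposition gives [6/(s + 5)] + [-4/(s + 3)].
Invert each term: 6/(s + 5) ↔ 6e^(-5t); -4/(s + 3) ↔ -4e^(-3t).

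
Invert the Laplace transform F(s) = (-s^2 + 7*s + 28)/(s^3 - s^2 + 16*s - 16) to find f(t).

f(t) = 2*exp(t) + sin(4*t) - 3*cos(4*t)

Factor the denominator: s^3 - s^2 + 16*s - 16 = (s - 1)*(s^2 + 16).
Partial fraction decomposition gives [2/(s - 1)] + [-3*s/(s^2 + 16)] + [4/(s^2 + 16)].
Invert each term: 2/(s - 1) ↔ 2e^(t); -3·s/(s^2 + 16) ↔ -3cos(4t); 1·4/(s^2 + 16) ↔ sin(4t).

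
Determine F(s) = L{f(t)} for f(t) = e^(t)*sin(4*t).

F(s) = 4/((s - 1)^2 + 16)

L{sin(4t)} = 4/(s^2 + 16).
By the first shifting theorem, multiplying by e^(t) replaces s with s - 1.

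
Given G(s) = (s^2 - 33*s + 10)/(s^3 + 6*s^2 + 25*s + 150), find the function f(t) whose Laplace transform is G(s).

f(t) = -3*sin(5*t) - 3*cos(5*t) + 4*exp(-6*t)

Factor the denominator: s^3 + 6*s^2 + 25*s + 150 = (s + 6)*(s^2 + 25).
Partial fraction decomposition gives [4/(s + 6)] + [-3*s/(s^2 + 25)] + [-15/(s^2 + 25)].
Invert each term: 4/(s + 6) ↔ 4e^(-6t); -3·s/(s^2 + 25) ↔ -3cos(5t); -3·5/(s^2 + 25) ↔ -3sin(5t).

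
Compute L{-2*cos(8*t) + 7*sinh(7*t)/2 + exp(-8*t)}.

The transform is linear, so treat each term independently.
L{e^(-8t)} = 1/(s + 8); (-2)·[L{cos(8t)} = s/(s^2 + 64)]; (7/2)·[L{sinh(7t)} = 7/(s^2 - 49)].

-2*s/(s^2 + 64) + 49/(2*(s^2 - 49)) + 1/(s + 8)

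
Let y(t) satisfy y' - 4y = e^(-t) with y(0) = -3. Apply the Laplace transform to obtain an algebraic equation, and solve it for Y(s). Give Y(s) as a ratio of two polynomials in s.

Laplace-transform each side.
The derivative rules (L{y'} = sY - y(0) = sY - (-3)) turn the left side into (s - 4)Y - (-3).
The right side is L{e^(-t)} = 1/(s + 1).
So (s - 4)Y = 1/(s + 1) + (-3).
Isolate Y and clear denominators.

Y(s) = (-3*s - 2)/(s^2 - 3*s - 4)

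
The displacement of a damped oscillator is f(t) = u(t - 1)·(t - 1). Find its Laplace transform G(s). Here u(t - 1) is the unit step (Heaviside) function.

By the second shifting theorem, L{u(t - c)·g(t - c)} = e^(-cs)·H(s) with c = 1 and H(s) = L{g(t)}.
L{t} = 1!/s^2 = 1/s^2.

G(s) = exp(-s)/s^2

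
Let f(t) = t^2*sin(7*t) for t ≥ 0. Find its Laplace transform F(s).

L{sin(7t)} = 7/(s^2 + 49).
Then apply L{t^2·g(t)} = (-1)^2 d^2/ds^2[G(s)] with G(s) = 7/(s^2 + 49):
differentiating 2 times and applying the sign gives 14*(3*s^2 - 49)/(s^2 + 49)^3.

F(s) = 14*(3*s^2 - 49)/(s^2 + 49)^3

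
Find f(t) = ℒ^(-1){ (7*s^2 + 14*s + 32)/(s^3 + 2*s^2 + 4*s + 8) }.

f(t) = 4*sin(2*t) + 3*cos(2*t) + 4*exp(-2*t)

Factor the denominator: s^3 + 2*s^2 + 4*s + 8 = (s + 2)*(s^2 + 4).
Partial fraction decomposition gives [4/(s + 2)] + [3*s/(s^2 + 4)] + [8/(s^2 + 4)].
Invert each term: 4/(s + 2) ↔ 4e^(-2t); 3·s/(s^2 + 4) ↔ 3cos(2t); 4·2/(s^2 + 4) ↔ 4sin(2t).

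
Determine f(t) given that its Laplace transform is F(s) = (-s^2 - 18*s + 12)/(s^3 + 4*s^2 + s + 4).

Factor the denominator: s^3 + 4*s^2 + s + 4 = (s + 4)*(s^2 + 1).
Partial fraction decomposition gives [4/(s + 4)] + [-5*s/(s^2 + 1)] + [2/(s^2 + 1)].
Invert each term: 4/(s + 4) ↔ 4e^(-4t); -5·s/(s^2 + 1) ↔ -5cos(t); 2·1/(s^2 + 1) ↔ 2sin(t).

f(t) = 2*sin(t) - 5*cos(t) + 4*exp(-4*t)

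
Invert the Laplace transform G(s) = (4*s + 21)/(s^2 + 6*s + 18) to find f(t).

Complete the square in the denominator: s^2 + 6*s + 18 = (s + 3)^2 + 3^2.
Split the numerator to match: 4*s + 21 = 4·(s + 3) + 3·3.
Invert each term: 4·(s + 3)/((s + 3)^2 + 9) ↔ 4e^(-3t)cos(3t); 3·3/((s + 3)^2 + 9) ↔ 3e^(-3t)sin(3t).

f(t) = 3*exp(-3*t)*sin(3*t) + 4*exp(-3*t)*cos(3*t)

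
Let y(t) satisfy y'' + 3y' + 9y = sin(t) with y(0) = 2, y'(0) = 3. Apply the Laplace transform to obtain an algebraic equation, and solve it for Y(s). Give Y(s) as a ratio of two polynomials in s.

Y(s) = (2*s^3 + 9*s^2 + 2*s + 10)/(s^4 + 3*s^3 + 10*s^2 + 3*s + 9)

Take the Laplace transform of both sides.
With L{y''} = s^2 Y - s·y(0) - y'(0) and L{y'} = sY - y(0), with y(0) = 2, y'(0) = 3: the LHS transforms to (s^2 + 3*s + 9)Y - (2*s + 9).
The right side is L{sin(t)} = 1/(s^2 + 1).
So (s^2 + 3*s + 9)Y = 1/(s^2 + 1) + (2*s + 9).
Divide through and combine into a single rational function.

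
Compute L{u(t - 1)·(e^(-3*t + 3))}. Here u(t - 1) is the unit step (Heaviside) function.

exp(-s)/(s + 3)

By the second shifting theorem, L{u(t - c)·g(t - c)} = e^(-cs)·H(s) with c = 1 and H(s) = L{g(t)}.
L{e^(-3t)} = 1/(s + 3).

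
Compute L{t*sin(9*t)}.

L{sin(9t)} = 9/(s^2 + 81).
Then apply L{t·g(t)} = -d/ds[G(s)] with G(s) = 9/(s^2 + 81):
differentiating 1 time and applying the sign gives 18*s/(s^2 + 81)^2.

18*s/(s^2 + 81)^2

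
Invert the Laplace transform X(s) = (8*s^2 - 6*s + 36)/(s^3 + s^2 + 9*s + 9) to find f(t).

f(t) = -3*sin(3*t) + 3*cos(3*t) + 5*exp(-t)

Factor the denominator: s^3 + s^2 + 9*s + 9 = (s + 1)*(s^2 + 9).
Partial fraction decomposition gives [5/(s + 1)] + [3*s/(s^2 + 9)] + [-9/(s^2 + 9)].
Invert each term: 5/(s + 1) ↔ 5e^(-t); 3·s/(s^2 + 9) ↔ 3cos(3t); -3·3/(s^2 + 9) ↔ -3sin(3t).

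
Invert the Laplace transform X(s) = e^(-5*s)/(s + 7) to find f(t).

The factor e^(-5s) signals a time shift by c = 5 (second shifting theorem).
L{e^(-7t)} = 1/(s + 7), so L^-1{1/(s + 7)} = e^(-7*t).
Hence the inverse is u(t - 5) times that function evaluated at t - 5.

f(t) = Heaviside(t - 5)*(exp(-7*t + 35))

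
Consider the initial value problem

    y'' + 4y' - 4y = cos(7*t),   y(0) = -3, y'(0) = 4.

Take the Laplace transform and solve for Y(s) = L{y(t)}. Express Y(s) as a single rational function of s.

Y(s) = (-3*s^3 - 8*s^2 - 146*s - 392)/(s^4 + 4*s^3 + 45*s^2 + 196*s - 196)

Take the Laplace transform of both sides.
The derivative rules (L{y''} = s^2 Y - s·y(0) - y'(0) and L{y'} = sY - y(0), with y(0) = -3, y'(0) = 4) turn the left side into (s^2 + 4*s - 4)Y - (-3*s - 8).
The right side is L{cos(7*t)} = s/(s^2 + 49).
So (s^2 + 4*s - 4)Y = s/(s^2 + 49) + (-3*s - 8).
Solve for Y(s) and write it as one ratio of polynomials.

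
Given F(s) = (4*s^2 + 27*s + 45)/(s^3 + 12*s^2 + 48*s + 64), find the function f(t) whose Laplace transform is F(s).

Factor the denominator: s^3 + 12*s^2 + 48*s + 64 = (s + 4)^3.
Partial fraction decomposition gives [4/(s + 4)] + [-5/(s + 4)^2] + [(s + 4)^(-3)].
Invert each term: 4/(s + 4) ↔ 4e^(-4t); -5/(s + 4)^2 ↔ -5t·e^(-4t); 1/(s + 4)^3 ↔ (1/2)t^2·e^(-4t).

f(t) = t^2*exp(-4*t)/2 - 5*t*exp(-4*t) + 4*exp(-4*t)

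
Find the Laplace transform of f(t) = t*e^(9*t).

L{e^(9t)} = 1/(s - 9).
Then apply L{t·g(t)} = -d/ds[G(s)] with G(s) = 1/(s - 9):
differentiating 1 time and applying the sign gives (s - 9)^(-2).

(s - 9)^(-2)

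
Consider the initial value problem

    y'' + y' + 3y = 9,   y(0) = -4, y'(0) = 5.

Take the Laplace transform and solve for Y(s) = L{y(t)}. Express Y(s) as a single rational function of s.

Apply the Laplace transform to the equation.
Using L{y''} = s^2 Y - s·y(0) - y'(0) and L{y'} = sY - y(0), with y(0) = -4, y'(0) = 5, the left side becomes (s^2 + s + 3)Y - (-4*s + 1).
The right side is L{9} = 9/s.
So (s^2 + s + 3)Y = 9/s + (-4*s + 1).
Divide through and combine into a single rational function.

Y(s) = (-4*s^2 + s + 9)/(s^3 + s^2 + 3*s)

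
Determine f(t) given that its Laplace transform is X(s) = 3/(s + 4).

f(t) = 3*exp(-4*t)

Since L{e^(-4t)} = 1/(s + 4), the inverse is e^(-4*t), scaled by 3.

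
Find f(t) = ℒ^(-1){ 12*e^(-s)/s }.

The factor e^(-s) signals a time shift by c = 1 (second shifting theorem).
L{12} = 12/s, so L^-1{12/s} = 12.
Hence the inverse is u(t - 1) times that function evaluated at t - 1.

f(t) = Heaviside(t - 1)*(12)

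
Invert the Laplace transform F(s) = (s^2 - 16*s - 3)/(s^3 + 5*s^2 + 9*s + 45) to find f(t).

Factor the denominator: s^3 + 5*s^2 + 9*s + 45 = (s + 5)*(s^2 + 9).
Partial fraction decomposition gives [3/(s + 5)] + [-2*s/(s^2 + 9)] + [-6/(s^2 + 9)].
Invert each term: 3/(s + 5) ↔ 3e^(-5t); -2·s/(s^2 + 9) ↔ -2cos(3t); -2·3/(s^2 + 9) ↔ -2sin(3t).

f(t) = -2*sin(3*t) - 2*cos(3*t) + 3*exp(-5*t)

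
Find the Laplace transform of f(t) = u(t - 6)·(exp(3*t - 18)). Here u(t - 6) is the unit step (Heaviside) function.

By the second shifting theorem, L{u(t - c)·g(t - c)} = e^(-cs)·G(s) with c = 6 and G(s) = L{g(t)}.
L{e^(3t)} = 1/(s - 3).

exp(-6*s)/(s - 3)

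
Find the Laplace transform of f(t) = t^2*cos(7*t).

2*s*(s^2 - 147)/(s^2 + 49)^3

L{cos(7t)} = s/(s^2 + 49).
Then apply L{t^2·g(t)} = (-1)^2 d^2/ds^2[G(s)] with G(s) = s/(s^2 + 49):
differentiating 2 times and applying the sign gives 2*s*(s^2 - 147)/(s^2 + 49)^3.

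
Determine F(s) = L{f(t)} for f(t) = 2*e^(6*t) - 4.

Apply the Laplace transform termwise.
(2)·[L{e^(6t)} = 1/(s - 6)]; L{-4} = -4/s.

F(s) = 2/(s - 6) - 4/s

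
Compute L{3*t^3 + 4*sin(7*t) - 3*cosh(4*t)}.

-3*s/(s^2 - 16) + 28/(s^2 + 49) + 18/s^4

By linearity of the Laplace transform, transform each term separately.
(4)·[L{sin(7t)} = 7/(s^2 + 49)]; (3)·[L{t^3} = 3!/s^4 = 6/s^4]; (-3)·[L{cosh(4t)} = s/(s^2 - 16)].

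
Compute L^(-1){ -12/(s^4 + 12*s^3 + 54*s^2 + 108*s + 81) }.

Rewrite the denominator: s^4 + 12*s^3 + 54*s^2 + 108*s + 81 = (s + 3)^4.
The form in (s + 3) signals a first-shifting-theorem factor e^(-3t).
Since L{t^3} = 3!/s^4 = 6/s^4, the inverse is t^3*e^(-3*t), scaled by -2.

-2*t^3*exp(-3*t)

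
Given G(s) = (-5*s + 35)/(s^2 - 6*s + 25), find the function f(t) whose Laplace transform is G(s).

f(t) = 5*exp(3*t)*sin(4*t) - 5*exp(3*t)*cos(4*t)

Complete the square in the denominator: s^2 - 6*s + 25 = (s - 3)^2 + 4^2.
Split the numerator to match: -5*s + 35 = -5·(s - 3) + 5·4.
Invert each term: -5·(s - 3)/((s - 3)^2 + 16) ↔ -5e^(3t)cos(4t); 5·4/((s - 3)^2 + 16) ↔ 5e^(3t)sin(4t).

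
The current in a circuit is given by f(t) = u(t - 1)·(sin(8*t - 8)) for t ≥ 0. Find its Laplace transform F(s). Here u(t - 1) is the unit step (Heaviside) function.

By the second shifting theorem, L{u(t - c)·g(t - c)} = e^(-cs)·G(s) with c = 1 and G(s) = L{g(t)}.
L{sin(8t)} = 8/(s^2 + 64).

F(s) = 8*exp(-s)/(s^2 + 64)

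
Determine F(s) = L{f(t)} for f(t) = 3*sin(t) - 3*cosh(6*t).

The transform is linear, so treat each term independently.
(-3)·[L{cosh(6t)} = s/(s^2 - 36)]; (3)·[L{sin(t)} = 1/(s^2 + 1)].

F(s) = -3*s/(s^2 - 36) + 3/(s^2 + 1)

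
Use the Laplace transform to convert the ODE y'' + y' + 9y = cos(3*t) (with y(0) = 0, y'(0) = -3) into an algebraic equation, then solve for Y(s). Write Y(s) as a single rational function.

Apply the Laplace transform to the equation.
Using L{y''} = s^2 Y - s·y(0) - y'(0) and L{y'} = sY - y(0), with y(0) = 0, y'(0) = -3, the left side becomes (s^2 + s + 9)Y - (-3).
The right side is L{cos(3*t)} = s/(s^2 + 9).
So (s^2 + s + 9)Y = s/(s^2 + 9) + (-3).
Solve for Y(s) and write it as one ratio of polynomials.

Y(s) = (-3*s^2 + s - 27)/(s^4 + s^3 + 18*s^2 + 9*s + 81)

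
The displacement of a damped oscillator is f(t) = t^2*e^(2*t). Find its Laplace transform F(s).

F(s) = 2/(s - 2)^3

L{e^(2t)} = 1/(s - 2).
Then apply L{t^2·g(t)} = (-1)^2 d^2/ds^2[G(s)] with G(s) = 1/(s - 2):
differentiating 2 times and applying the sign gives 2/(s - 2)^3.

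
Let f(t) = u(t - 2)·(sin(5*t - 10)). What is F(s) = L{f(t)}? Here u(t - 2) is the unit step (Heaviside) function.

F(s) = 5*exp(-2*s)/(s^2 + 25)

By the second shifting theorem, L{u(t - c)·g(t - c)} = e^(-cs)·G(s) with c = 2 and G(s) = L{g(t)}.
L{sin(5t)} = 5/(s^2 + 25).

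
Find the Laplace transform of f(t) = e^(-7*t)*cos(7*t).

(s + 7)/((s + 7)^2 + 49)

L{cos(7t)} = s/(s^2 + 49).
By the first shifting theorem, multiplying by e^(-7t) replaces s with s + 7.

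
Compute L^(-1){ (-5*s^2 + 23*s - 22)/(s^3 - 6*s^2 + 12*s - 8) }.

2*t^2*exp(2*t) + 3*t*exp(2*t) - 5*exp(2*t)

Factor the denominator: s^3 - 6*s^2 + 12*s - 8 = (s - 2)^3.
Partial fraction decomposition gives [-5/(s - 2)] + [3/(s - 2)^2] + [4/(s - 2)^3].
Invert each term: -5/(s - 2) ↔ -5e^(2t); 3/(s - 2)^2 ↔ 3t·e^(2t); 4/(s - 2)^3 ↔ (2)t^2·e^(2t).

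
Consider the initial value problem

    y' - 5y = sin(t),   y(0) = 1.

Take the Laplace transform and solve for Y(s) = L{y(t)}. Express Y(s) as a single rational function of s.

Y(s) = (s^2 + 2)/(s^3 - 5*s^2 + s - 5)

Laplace-transform each side.
Using L{y'} = sY - y(0) = sY - 1, the left side becomes (s - 5)Y - (1).
The right side is L{sin(t)} = 1/(s^2 + 1).
So (s - 5)Y = 1/(s^2 + 1) + (1).
Solve for Y(s) and write it as one ratio of polynomials.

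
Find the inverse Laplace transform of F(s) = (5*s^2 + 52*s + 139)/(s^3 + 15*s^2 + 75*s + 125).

2*t^2*exp(-5*t) + 2*t*exp(-5*t) + 5*exp(-5*t)

Factor the denominator: s^3 + 15*s^2 + 75*s + 125 = (s + 5)^3.
Partial fraction decomposition gives [5/(s + 5)] + [2/(s + 5)^2] + [4/(s + 5)^3].
Invert each term: 5/(s + 5) ↔ 5e^(-5t); 2/(s + 5)^2 ↔ 2t·e^(-5t); 4/(s + 5)^3 ↔ (2)t^2·e^(-5t).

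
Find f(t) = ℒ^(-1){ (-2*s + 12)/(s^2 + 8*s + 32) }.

f(t) = 5*exp(-4*t)*sin(4*t) - 2*exp(-4*t)*cos(4*t)

Complete the square in the denominator: s^2 + 8*s + 32 = (s + 4)^2 + 4^2.
Split the numerator to match: -2*s + 12 = -2·(s + 4) + 5·4.
Invert each term: -2·(s + 4)/((s + 4)^2 + 16) ↔ -2e^(-4t)cos(4t); 5·4/((s + 4)^2 + 16) ↔ 5e^(-4t)sin(4t).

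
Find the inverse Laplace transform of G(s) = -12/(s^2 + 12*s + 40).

-6*exp(-6*t)*sin(2*t)

Rewrite the denominator: s^2 + 12*s + 40 = (s + 6)^2 + 4.
The form in (s + 6) signals a first-shifting-theorem factor e^(-6t).
Since L{sin(2t)} = 2/(s^2 + 4), the inverse is e^(-6*t)*sin(2*t), scaled by -6.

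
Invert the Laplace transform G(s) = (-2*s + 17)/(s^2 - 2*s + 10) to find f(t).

f(t) = 5*exp(t)*sin(3*t) - 2*exp(t)*cos(3*t)

Complete the square in the denominator: s^2 - 2*s + 10 = (s - 1)^2 + 3^2.
Split the numerator to match: -2*s + 17 = -2·(s - 1) + 5·3.
Invert each term: -2·(s - 1)/((s - 1)^2 + 9) ↔ -2e^(t)cos(3t); 5·3/((s - 1)^2 + 9) ↔ 5e^(t)sin(3t).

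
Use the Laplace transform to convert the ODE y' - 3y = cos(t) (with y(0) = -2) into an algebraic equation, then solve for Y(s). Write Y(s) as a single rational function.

Apply the Laplace transform to the equation.
Using L{y'} = sY - y(0) = sY - (-2), the left side becomes (s - 3)Y - (-2).
The right side is L{cos(t)} = s/(s^2 + 1).
So (s - 3)Y = s/(s^2 + 1) + (-2).
Divide through and combine into a single rational function.

Y(s) = (-2*s^2 + s - 2)/(s^3 - 3*s^2 + s - 3)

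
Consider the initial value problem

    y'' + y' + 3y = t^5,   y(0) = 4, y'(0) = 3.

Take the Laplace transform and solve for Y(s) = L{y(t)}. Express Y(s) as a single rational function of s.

Y(s) = (4*s^7 + 7*s^6 + 120)/(s^8 + s^7 + 3*s^6)

Take the Laplace transform of both sides.
The derivative rules (L{y''} = s^2 Y - s·y(0) - y'(0) and L{y'} = sY - y(0), with y(0) = 4, y'(0) = 3) turn the left side into (s^2 + s + 3)Y - (4*s + 7).
The right side is L{t^5} = 120/s^6.
So (s^2 + s + 3)Y = 120/s^6 + (4*s + 7).
Solve for Y(s) and write it as one ratio of polynomials.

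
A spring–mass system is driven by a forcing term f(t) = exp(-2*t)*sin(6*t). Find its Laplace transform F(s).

F(s) = 6/((s + 2)^2 + 36)

L{sin(6t)} = 6/(s^2 + 36).
By the first shifting theorem, multiplying by e^(-2t) replaces s with s + 2.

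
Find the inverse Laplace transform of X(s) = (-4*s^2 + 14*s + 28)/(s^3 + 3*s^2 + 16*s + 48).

Factor the denominator: s^3 + 3*s^2 + 16*s + 48 = (s + 3)*(s^2 + 16).
Partial fraction decomposition gives [-2/(s + 3)] + [-2*s/(s^2 + 16)] + [20/(s^2 + 16)].
Invert each term: -2/(s + 3) ↔ -2e^(-3t); -2·s/(s^2 + 16) ↔ -2cos(4t); 5·4/(s^2 + 16) ↔ 5sin(4t).

5*sin(4*t) - 2*cos(4*t) - 2*exp(-3*t)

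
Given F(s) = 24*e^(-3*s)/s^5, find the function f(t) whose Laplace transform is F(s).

f(t) = Heaviside(t - 3)*((t - 3)^4)

The factor e^(-3s) signals a time shift by c = 3 (second shifting theorem).
L{t^4} = 4!/s^5 = 24/s^5, so L^-1{24/s^5} = t^4.
Hence the inverse is u(t - 3) times that function evaluated at t - 3.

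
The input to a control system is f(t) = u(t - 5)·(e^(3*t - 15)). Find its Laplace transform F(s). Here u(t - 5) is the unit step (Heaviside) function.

By the second shifting theorem, L{u(t - c)·g(t - c)} = e^(-cs)·G(s) with c = 5 and G(s) = L{g(t)}.
L{e^(3t)} = 1/(s - 3).

F(s) = exp(-5*s)/(s - 3)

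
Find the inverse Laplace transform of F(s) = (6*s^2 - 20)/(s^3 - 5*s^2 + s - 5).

5*exp(5*t) + 5*sin(t) + cos(t)

Factor the denominator: s^3 - 5*s^2 + s - 5 = (s - 5)*(s^2 + 1).
Partial fraction decomposition gives [5/(s - 5)] + [s/(s^2 + 1)] + [5/(s^2 + 1)].
Invert each term: 5/(s - 5) ↔ 5e^(5t); 1·s/(s^2 + 1) ↔ cos(t); 5·1/(s^2 + 1) ↔ 5sin(t).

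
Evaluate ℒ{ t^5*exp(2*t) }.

L{t^5} = 5!/s^6 = 120/s^6.
By the first shifting theorem, multiplying by e^(2t) replaces s with s - 2.

120/(s - 2)^6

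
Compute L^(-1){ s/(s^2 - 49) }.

Since L{cosh(7t)} = s/(s^2 - 49), the inverse is cosh(7*t).

cosh(7*t)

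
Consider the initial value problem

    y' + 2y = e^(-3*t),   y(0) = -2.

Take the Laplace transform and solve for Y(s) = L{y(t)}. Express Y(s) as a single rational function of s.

Y(s) = (-2*s - 5)/(s^2 + 5*s + 6)

Take the Laplace transform of both sides.
With L{y'} = sY - y(0) = sY - (-2): the LHS transforms to (s + 2)Y - (-2).
The right side is L{e^(-3*t)} = 1/(s + 3).
So (s + 2)Y = 1/(s + 3) + (-2).
Solve for Y(s) and write it as one ratio of polynomials.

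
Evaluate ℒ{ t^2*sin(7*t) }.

14*(3*s^2 - 49)/(s^2 + 49)^3

L{sin(7t)} = 7/(s^2 + 49).
Then apply L{t^2·g(t)} = (-1)^2 d^2/ds^2[H(s)] with H(s) = 7/(s^2 + 49):
differentiating 2 times and applying the sign gives 14*(3*s^2 - 49)/(s^2 + 49)^3.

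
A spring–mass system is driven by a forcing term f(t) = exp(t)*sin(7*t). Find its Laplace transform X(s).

L{sin(7t)} = 7/(s^2 + 49).
By the first shifting theorem, multiplying by e^(t) replaces s with s - 1.

X(s) = 7/((s - 1)^2 + 49)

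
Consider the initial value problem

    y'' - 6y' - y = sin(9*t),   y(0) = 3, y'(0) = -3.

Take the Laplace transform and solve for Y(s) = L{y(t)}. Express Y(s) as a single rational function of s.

Take the Laplace transform of both sides.
With L{y''} = s^2 Y - s·y(0) - y'(0) and L{y'} = sY - y(0), with y(0) = 3, y'(0) = -3: the LHS transforms to (s^2 - 6*s - 1)Y - (3*s - 21).
The right side is L{sin(9*t)} = 9/(s^2 + 81).
So (s^2 - 6*s - 1)Y = 9/(s^2 + 81) + (3*s - 21).
Divide through and combine into a single rational function.

Y(s) = (3*s^3 - 21*s^2 + 243*s - 1692)/(s^4 - 6*s^3 + 80*s^2 - 486*s - 81)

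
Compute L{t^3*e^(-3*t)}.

6/(s + 3)^4

L{t^3} = 3!/s^4 = 6/s^4.
By the first shifting theorem, multiplying by e^(-3t) replaces s with s + 3.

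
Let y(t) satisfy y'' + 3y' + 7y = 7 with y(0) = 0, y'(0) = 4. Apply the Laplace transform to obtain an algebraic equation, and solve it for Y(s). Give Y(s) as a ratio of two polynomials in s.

Take the Laplace transform of both sides.
With L{y''} = s^2 Y - s·y(0) - y'(0) and L{y'} = sY - y(0), with y(0) = 0, y'(0) = 4: the LHS transforms to (s^2 + 3*s + 7)Y - (4).
The right side is L{7} = 7/s.
So (s^2 + 3*s + 7)Y = 7/s + (4).
Isolate Y and clear denominators.

Y(s) = (4*s + 7)/(s^3 + 3*s^2 + 7*s)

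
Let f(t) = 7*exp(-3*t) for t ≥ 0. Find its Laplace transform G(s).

L{7} = 7/s.
By the first shifting theorem, multiplying by e^(-3t) replaces s with s + 3.

G(s) = 7/(s + 3)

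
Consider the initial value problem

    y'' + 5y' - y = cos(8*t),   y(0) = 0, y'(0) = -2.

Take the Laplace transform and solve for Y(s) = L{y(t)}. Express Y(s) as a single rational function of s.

Transform both sides with L{·}.
The derivative rules (L{y''} = s^2 Y - s·y(0) - y'(0) and L{y'} = sY - y(0), with y(0) = 0, y'(0) = -2) turn the left side into (s^2 + 5*s - 1)Y - (-2).
The right side is L{cos(8*t)} = s/(s^2 + 64).
So (s^2 + 5*s - 1)Y = s/(s^2 + 64) + (-2).
Solve for Y(s) and write it as one ratio of polynomials.

Y(s) = (-2*s^2 + s - 128)/(s^4 + 5*s^3 + 63*s^2 + 320*s - 64)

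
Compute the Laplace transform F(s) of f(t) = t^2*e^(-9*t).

F(s) = 2/(s + 9)^3

L{e^(-9t)} = 1/(s + 9).
Then apply L{t^2·g(t)} = (-1)^2 d^2/ds^2[G(s)] with G(s) = 1/(s + 9):
differentiating 2 times and applying the sign gives 2/(s + 9)^3.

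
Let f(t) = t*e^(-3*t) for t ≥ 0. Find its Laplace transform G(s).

L{e^(-3t)} = 1/(s + 3).
Then apply L{t·g(t)} = -d/ds[H(s)] with H(s) = 1/(s + 3):
differentiating 1 time and applying the sign gives (s + 3)^(-2).

G(s) = (s + 3)^(-2)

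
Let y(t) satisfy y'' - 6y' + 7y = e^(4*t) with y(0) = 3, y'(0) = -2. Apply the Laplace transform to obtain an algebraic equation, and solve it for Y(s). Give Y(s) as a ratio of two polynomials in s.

Transform both sides with L{·}.
Using L{y''} = s^2 Y - s·y(0) - y'(0) and L{y'} = sY - y(0), with y(0) = 3, y'(0) = -2, the left side becomes (s^2 - 6*s + 7)Y - (3*s - 20).
The right side is L{e^(4*t)} = 1/(s - 4).
So (s^2 - 6*s + 7)Y = 1/(s - 4) + (3*s - 20).
Isolate Y and clear denominators.

Y(s) = (3*s^2 - 32*s + 81)/(s^3 - 10*s^2 + 31*s - 28)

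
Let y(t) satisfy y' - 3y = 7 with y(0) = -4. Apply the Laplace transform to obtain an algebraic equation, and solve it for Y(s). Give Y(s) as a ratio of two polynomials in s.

Y(s) = (-4*s + 7)/(s^2 - 3*s)

Transform both sides with L{·}.
With L{y'} = sY - y(0) = sY - (-4): the LHS transforms to (s - 3)Y - (-4).
The right side is L{7} = 7/s.
So (s - 3)Y = 7/s + (-4).
Solve for Y(s) and write it as one ratio of polynomials.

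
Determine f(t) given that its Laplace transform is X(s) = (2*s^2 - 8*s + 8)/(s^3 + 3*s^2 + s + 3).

f(t) = sin(t) - 3*cos(t) + 5*exp(-3*t)

Factor the denominator: s^3 + 3*s^2 + s + 3 = (s + 3)*(s^2 + 1).
Partial fraction decomposition gives [5/(s + 3)] + [-3*s/(s^2 + 1)] + [1/(s^2 + 1)].
Invert each term: 5/(s + 3) ↔ 5e^(-3t); -3·s/(s^2 + 1) ↔ -3cos(t); 1·1/(s^2 + 1) ↔ sin(t).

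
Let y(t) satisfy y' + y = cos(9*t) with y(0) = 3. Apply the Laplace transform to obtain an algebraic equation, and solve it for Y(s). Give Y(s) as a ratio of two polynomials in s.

Y(s) = (3*s^2 + s + 243)/(s^3 + s^2 + 81*s + 81)

Laplace-transform each side.
Using L{y'} = sY - y(0) = sY - 3, the left side becomes (s + 1)Y - (3).
The right side is L{cos(9*t)} = s/(s^2 + 81).
So (s + 1)Y = s/(s^2 + 81) + (3).
Solve for Y(s) and write it as one ratio of polynomials.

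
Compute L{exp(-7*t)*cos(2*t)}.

(s + 7)/((s + 7)^2 + 4)

L{cos(2t)} = s/(s^2 + 4).
By the first shifting theorem, multiplying by e^(-7t) replaces s with s + 7.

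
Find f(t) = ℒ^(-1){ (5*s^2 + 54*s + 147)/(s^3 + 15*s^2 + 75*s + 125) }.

Factor the denominator: s^3 + 15*s^2 + 75*s + 125 = (s + 5)^3.
Partial fraction decomposition gives [5/(s + 5)] + [4/(s + 5)^2] + [2/(s + 5)^3].
Invert each term: 5/(s + 5) ↔ 5e^(-5t); 4/(s + 5)^2 ↔ 4t·e^(-5t); 2/(s + 5)^3 ↔ (1)t^2·e^(-5t).

f(t) = t^2*exp(-5*t) + 4*t*exp(-5*t) + 5*exp(-5*t)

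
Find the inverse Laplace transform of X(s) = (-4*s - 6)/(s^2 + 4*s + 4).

2*t*exp(-2*t) - 4*exp(-2*t)

Factor the denominator: s^2 + 4*s + 4 = (s + 2)^2.
Partial fraction decomposition gives [-4/(s + 2)] + [2/(s + 2)^2].
Invert each term: -4/(s + 2) ↔ -4e^(-2t); 2/(s + 2)^2 ↔ 2t·e^(-2t).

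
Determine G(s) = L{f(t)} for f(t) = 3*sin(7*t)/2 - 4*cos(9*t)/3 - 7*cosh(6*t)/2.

The transform is linear, so treat each term independently.
(-4/3)·[L{cos(9t)} = s/(s^2 + 81)]; (3/2)·[L{sin(7t)} = 7/(s^2 + 49)]; (-7/2)·[L{cosh(6t)} = s/(s^2 - 36)].

G(s) = -4*s/(3*(s^2 + 81)) - 7*s/(2*(s^2 - 36)) + 21/(2*(s^2 + 49))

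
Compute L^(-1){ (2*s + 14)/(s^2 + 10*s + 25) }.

Factor the denominator: s^2 + 10*s + 25 = (s + 5)^2.
Partial fraction decomposition gives [2/(s + 5)] + [4/(s + 5)^2].
Invert each term: 2/(s + 5) ↔ 2e^(-5t); 4/(s + 5)^2 ↔ 4t·e^(-5t).

4*t*exp(-5*t) + 2*exp(-5*t)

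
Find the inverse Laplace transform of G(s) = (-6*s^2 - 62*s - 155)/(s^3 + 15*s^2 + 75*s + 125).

Factor the denominator: s^3 + 15*s^2 + 75*s + 125 = (s + 5)^3.
Partial fraction decomposition gives [-6/(s + 5)] + [-2/(s + 5)^2] + [5/(s + 5)^3].
Invert each term: -6/(s + 5) ↔ -6e^(-5t); -2/(s + 5)^2 ↔ -2t·e^(-5t); 5/(s + 5)^3 ↔ (5/2)t^2·e^(-5t).

5*t^2*exp(-5*t)/2 - 2*t*exp(-5*t) - 6*exp(-5*t)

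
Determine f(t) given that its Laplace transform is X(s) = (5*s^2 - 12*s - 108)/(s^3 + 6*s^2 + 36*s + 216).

f(t) = -5*sin(6*t) + 3*cos(6*t) + 2*exp(-6*t)

Factor the denominator: s^3 + 6*s^2 + 36*s + 216 = (s + 6)*(s^2 + 36).
Partial fraction decomposition gives [2/(s + 6)] + [3*s/(s^2 + 36)] + [-30/(s^2 + 36)].
Invert each term: 2/(s + 6) ↔ 2e^(-6t); 3·s/(s^2 + 36) ↔ 3cos(6t); -5·6/(s^2 + 36) ↔ -5sin(6t).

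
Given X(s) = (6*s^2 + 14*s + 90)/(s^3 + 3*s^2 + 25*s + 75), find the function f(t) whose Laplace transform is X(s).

Factor the denominator: s^3 + 3*s^2 + 25*s + 75 = (s + 3)*(s^2 + 25).
Partial fraction decomposition gives [3/(s + 3)] + [3*s/(s^2 + 25)] + [5/(s^2 + 25)].
Invert each term: 3/(s + 3) ↔ 3e^(-3t); 3·s/(s^2 + 25) ↔ 3cos(5t); 1·5/(s^2 + 25) ↔ sin(5t).

f(t) = sin(5*t) + 3*cos(5*t) + 3*exp(-3*t)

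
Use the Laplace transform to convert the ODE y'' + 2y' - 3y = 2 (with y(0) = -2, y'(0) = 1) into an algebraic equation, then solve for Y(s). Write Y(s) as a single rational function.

Y(s) = (-2*s^2 - 3*s + 2)/(s^3 + 2*s^2 - 3*s)

Take the Laplace transform of both sides.
Using L{y''} = s^2 Y - s·y(0) - y'(0) and L{y'} = sY - y(0), with y(0) = -2, y'(0) = 1, the left side becomes (s^2 + 2*s - 3)Y - (-2*s - 3).
The right side is L{2} = 2/s.
So (s^2 + 2*s - 3)Y = 2/s + (-2*s - 3).
Solve for Y(s) and write it as one ratio of polynomials.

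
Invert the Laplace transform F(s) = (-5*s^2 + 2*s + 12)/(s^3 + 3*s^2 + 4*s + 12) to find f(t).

Factor the denominator: s^3 + 3*s^2 + 4*s + 12 = (s + 3)*(s^2 + 4).
Partial fraction decomposition gives [-3/(s + 3)] + [-2*s/(s^2 + 4)] + [8/(s^2 + 4)].
Invert each term: -3/(s + 3) ↔ -3e^(-3t); -2·s/(s^2 + 4) ↔ -2cos(2t); 4·2/(s^2 + 4) ↔ 4sin(2t).

f(t) = 4*sin(2*t) - 2*cos(2*t) - 3*exp(-3*t)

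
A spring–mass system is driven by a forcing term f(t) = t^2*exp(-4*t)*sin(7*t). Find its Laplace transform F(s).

L{sin(7t)} = 7/(s^2 + 49).
Multiplying by e^(-4t) shifts s → s + 4, so L{exp(-4*t)*sin(7*t)} = 7/((s + 4)^2 + 49).
Then apply L{t^2·g(t)} = (-1)^2 d^2/ds^2[G(s)] with G(s) = 7/((s + 4)^2 + 49):
differentiating 2 times and applying the sign gives 14*(3*s^2 + 24*s - 1)/(s^2 + 8*s + 65)^3.

F(s) = 14*(3*s^2 + 24*s - 1)/(s^2 + 8*s + 65)^3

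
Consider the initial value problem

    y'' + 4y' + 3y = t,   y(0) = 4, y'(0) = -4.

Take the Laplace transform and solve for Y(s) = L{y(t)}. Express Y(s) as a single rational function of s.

Y(s) = (4*s^3 + 12*s^2 + 1)/(s^4 + 4*s^3 + 3*s^2)

Take the Laplace transform of both sides.
Using L{y''} = s^2 Y - s·y(0) - y'(0) and L{y'} = sY - y(0), with y(0) = 4, y'(0) = -4, the left side becomes (s^2 + 4*s + 3)Y - (4*s + 12).
The right side is L{t} = s^(-2).
So (s^2 + 4*s + 3)Y = s^(-2) + (4*s + 12).
Divide through and combine into a single rational function.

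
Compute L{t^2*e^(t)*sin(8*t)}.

L{sin(8t)} = 8/(s^2 + 64).
Multiplying by e^(t) shifts s → s - 1, so L{e^(t)*sin(8*t)} = 8/((s - 1)^2 + 64).
Then apply L{t^2·g(t)} = (-1)^2 d^2/ds^2[G(s)] with G(s) = 8/((s - 1)^2 + 64):
differentiating 2 times and applying the sign gives 16*(3*s^2 - 6*s - 61)/(s^2 - 2*s + 65)^3.

16*(3*s^2 - 6*s - 61)/(s^2 - 2*s + 65)^3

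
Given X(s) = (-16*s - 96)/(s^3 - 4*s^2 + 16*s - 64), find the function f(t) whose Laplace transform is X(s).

f(t) = -5*exp(4*t) + sin(4*t) + 5*cos(4*t)

Factor the denominator: s^3 - 4*s^2 + 16*s - 64 = (s - 4)*(s^2 + 16).
Partial fraction decomposition gives [-5/(s - 4)] + [5*s/(s^2 + 16)] + [4/(s^2 + 16)].
Invert each term: -5/(s - 4) ↔ -5e^(4t); 5·s/(s^2 + 16) ↔ 5cos(4t); 1·4/(s^2 + 16) ↔ sin(4t).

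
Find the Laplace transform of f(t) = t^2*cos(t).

2*s*(s^2 - 3)/(s^2 + 1)^3

L{cos(t)} = s/(s^2 + 1).
Then apply L{t^2·g(t)} = (-1)^2 d^2/ds^2[G(s)] with G(s) = s/(s^2 + 1):
differentiating 2 times and applying the sign gives 2*s*(s^2 - 3)/(s^2 + 1)^3.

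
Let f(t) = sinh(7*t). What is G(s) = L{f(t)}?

G(s) = 7/(s^2 - 49)

L{sinh(7t)} = 7/(s^2 - 49).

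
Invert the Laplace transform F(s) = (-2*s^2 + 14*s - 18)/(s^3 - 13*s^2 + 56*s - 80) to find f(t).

f(t) = -6*t*exp(4*t) + 2*exp(5*t) - 4*exp(4*t)

Factor the denominator: s^3 - 13*s^2 + 56*s - 80 = (s - 5)*(s - 4)^2.
Partial fraction decomposition gives [-4/(s - 4)] + [-6/(s - 4)^2] + [2/(s - 5)].
Invert each term: -4/(s - 4) ↔ -4e^(4t); -6/(s - 4)^2 ↔ -6t·e^(4t); 2/(s - 5) ↔ 2e^(5t).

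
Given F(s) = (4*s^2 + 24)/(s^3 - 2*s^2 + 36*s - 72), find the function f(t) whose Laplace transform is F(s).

Factor the denominator: s^3 - 2*s^2 + 36*s - 72 = (s - 2)*(s^2 + 36).
Partial fraction decomposition gives [1/(s - 2)] + [3*s/(s^2 + 36)] + [6/(s^2 + 36)].
Invert each term: 1/(s - 2) ↔ e^(2t); 3·s/(s^2 + 36) ↔ 3cos(6t); 1·6/(s^2 + 36) ↔ sin(6t).

f(t) = exp(2*t) + sin(6*t) + 3*cos(6*t)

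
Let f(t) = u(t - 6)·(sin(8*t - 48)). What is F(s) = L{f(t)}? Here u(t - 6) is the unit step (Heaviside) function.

By the second shifting theorem, L{u(t - c)·g(t - c)} = e^(-cs)·G(s) with c = 6 and G(s) = L{g(t)}.
L{sin(8t)} = 8/(s^2 + 64).

F(s) = 8*exp(-6*s)/(s^2 + 64)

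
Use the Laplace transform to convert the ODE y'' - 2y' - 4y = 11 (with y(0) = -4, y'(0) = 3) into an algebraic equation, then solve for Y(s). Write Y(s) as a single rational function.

Y(s) = (-4*s^2 + 11*s + 11)/(s^3 - 2*s^2 - 4*s)

Transform both sides with L{·}.
Using L{y''} = s^2 Y - s·y(0) - y'(0) and L{y'} = sY - y(0), with y(0) = -4, y'(0) = 3, the left side becomes (s^2 - 2*s - 4)Y - (-4*s + 11).
The right side is L{11} = 11/s.
So (s^2 - 2*s - 4)Y = 11/s + (-4*s + 11).
Isolate Y and clear denominators.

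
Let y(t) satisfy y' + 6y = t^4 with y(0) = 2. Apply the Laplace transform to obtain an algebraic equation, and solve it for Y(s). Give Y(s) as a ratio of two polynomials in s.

Take the Laplace transform of both sides.
With L{y'} = sY - y(0) = sY - 2: the LHS transforms to (s + 6)Y - (2).
The right side is L{t^4} = 24/s^5.
So (s + 6)Y = 24/s^5 + (2).
Solve for Y(s) and write it as one ratio of polynomials.

Y(s) = (2*s^5 + 24)/(s^6 + 6*s^5)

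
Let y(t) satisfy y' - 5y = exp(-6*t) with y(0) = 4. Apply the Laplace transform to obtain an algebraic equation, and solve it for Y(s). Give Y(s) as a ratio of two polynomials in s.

Take the Laplace transform of both sides.
With L{y'} = sY - y(0) = sY - 4: the LHS transforms to (s - 5)Y - (4).
The right side is L{exp(-6*t)} = 1/(s + 6).
So (s - 5)Y = 1/(s + 6) + (4).
Isolate Y and clear denominators.

Y(s) = (4*s + 25)/(s^2 + s - 30)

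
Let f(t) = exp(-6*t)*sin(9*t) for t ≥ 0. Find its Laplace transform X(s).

L{sin(9t)} = 9/(s^2 + 81).
By the first shifting theorem, multiplying by e^(-6t) replaces s with s + 6.

X(s) = 9/((s + 6)^2 + 81)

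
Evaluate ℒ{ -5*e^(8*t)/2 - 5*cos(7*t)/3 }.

The transform is linear, so treat each term independently.
(-5/2)·[L{e^(8t)} = 1/(s - 8)]; (-5/3)·[L{cos(7t)} = s/(s^2 + 49)].

-5*s/(3*(s^2 + 49)) - 5/(2*(s - 8))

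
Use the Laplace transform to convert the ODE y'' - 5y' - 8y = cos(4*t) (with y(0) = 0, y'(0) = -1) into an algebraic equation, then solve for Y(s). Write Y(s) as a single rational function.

Laplace-transform each side.
The derivative rules (L{y''} = s^2 Y - s·y(0) - y'(0) and L{y'} = sY - y(0), with y(0) = 0, y'(0) = -1) turn the left side into (s^2 - 5*s - 8)Y - (-1).
The right side is L{cos(4*t)} = s/(s^2 + 16).
So (s^2 - 5*s - 8)Y = s/(s^2 + 16) + (-1).
Divide through and combine into a single rational function.

Y(s) = (-s^2 + s - 16)/(s^4 - 5*s^3 + 8*s^2 - 80*s - 128)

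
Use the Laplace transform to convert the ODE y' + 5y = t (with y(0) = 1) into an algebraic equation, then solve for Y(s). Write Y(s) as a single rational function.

Y(s) = (s^2 + 1)/(s^3 + 5*s^2)

Laplace-transform each side.
The derivative rules (L{y'} = sY - y(0) = sY - 1) turn the left side into (s + 5)Y - (1).
The right side is L{t} = s^(-2).
So (s + 5)Y = s^(-2) + (1).
Isolate Y and clear denominators.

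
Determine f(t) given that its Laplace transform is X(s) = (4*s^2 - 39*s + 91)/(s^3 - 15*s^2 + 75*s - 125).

f(t) = -2*t^2*exp(5*t) + t*exp(5*t) + 4*exp(5*t)

Factor the denominator: s^3 - 15*s^2 + 75*s - 125 = (s - 5)^3.
Partial fraction decomposition gives [4/(s - 5)] + [(s - 5)^(-2)] + [-4/(s - 5)^3].
Invert each term: 4/(s - 5) ↔ 4e^(5t); 1/(s - 5)^2 ↔ t·e^(5t); -4/(s - 5)^3 ↔ (-2)t^2·e^(5t).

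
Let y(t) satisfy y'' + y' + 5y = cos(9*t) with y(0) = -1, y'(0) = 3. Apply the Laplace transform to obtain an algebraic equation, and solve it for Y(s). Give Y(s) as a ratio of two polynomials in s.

Y(s) = (-s^3 + 2*s^2 - 80*s + 162)/(s^4 + s^3 + 86*s^2 + 81*s + 405)

Transform both sides with L{·}.
The derivative rules (L{y''} = s^2 Y - s·y(0) - y'(0) and L{y'} = sY - y(0), with y(0) = -1, y'(0) = 3) turn the left side into (s^2 + s + 5)Y - (-s + 2).
The right side is L{cos(9*t)} = s/(s^2 + 81).
So (s^2 + s + 5)Y = s/(s^2 + 81) + (-s + 2).
Isolate Y and clear denominators.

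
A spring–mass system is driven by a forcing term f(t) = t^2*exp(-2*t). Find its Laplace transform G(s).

L{e^(-2t)} = 1/(s + 2).
Then apply L{t^2·g(t)} = (-1)^2 d^2/ds^2[H(s)] with H(s) = 1/(s + 2):
differentiating 2 times and applying the sign gives 2/(s + 2)^3.

G(s) = 2/(s + 2)^3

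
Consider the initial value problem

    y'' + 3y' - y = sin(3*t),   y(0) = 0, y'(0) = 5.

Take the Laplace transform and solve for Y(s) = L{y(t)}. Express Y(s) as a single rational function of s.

Transform both sides with L{·}.
With L{y''} = s^2 Y - s·y(0) - y'(0) and L{y'} = sY - y(0), with y(0) = 0, y'(0) = 5: the LHS transforms to (s^2 + 3*s - 1)Y - (5).
The right side is L{sin(3*t)} = 3/(s^2 + 9).
So (s^2 + 3*s - 1)Y = 3/(s^2 + 9) + (5).
Solve for Y(s) and write it as one ratio of polynomials.

Y(s) = (5*s^2 + 48)/(s^4 + 3*s^3 + 8*s^2 + 27*s - 9)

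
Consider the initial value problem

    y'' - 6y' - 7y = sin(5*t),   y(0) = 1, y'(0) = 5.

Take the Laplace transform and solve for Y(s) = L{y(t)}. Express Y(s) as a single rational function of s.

Y(s) = (s^3 - s^2 + 25*s - 20)/(s^4 - 6*s^3 + 18*s^2 - 150*s - 175)

Laplace-transform each side.
Using L{y''} = s^2 Y - s·y(0) - y'(0) and L{y'} = sY - y(0), with y(0) = 1, y'(0) = 5, the left side becomes (s^2 - 6*s - 7)Y - (s - 1).
The right side is L{sin(5*t)} = 5/(s^2 + 25).
So (s^2 - 6*s - 7)Y = 5/(s^2 + 25) + (s - 1).
Solve for Y(s) and write it as one ratio of polynomials.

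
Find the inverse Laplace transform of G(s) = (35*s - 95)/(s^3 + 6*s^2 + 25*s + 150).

Factor the denominator: s^3 + 6*s^2 + 25*s + 150 = (s + 6)*(s^2 + 25).
Partial fraction decomposition gives [-5/(s + 6)] + [5*s/(s^2 + 25)] + [5/(s^2 + 25)].
Invert each term: -5/(s + 6) ↔ -5e^(-6t); 5·s/(s^2 + 25) ↔ 5cos(5t); 1·5/(s^2 + 25) ↔ sin(5t).

sin(5*t) + 5*cos(5*t) - 5*exp(-6*t)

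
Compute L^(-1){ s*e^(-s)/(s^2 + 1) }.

The factor e^(-s) signals a time shift by c = 1 (second shifting theorem).
L{cos(t)} = s/(s^2 + 1), so L^-1{s/(s^2 + 1)} = cos(t).
Hence the inverse is u(t - 1) times that function evaluated at t - 1.

Heaviside(t - 1)*(cos(t - 1))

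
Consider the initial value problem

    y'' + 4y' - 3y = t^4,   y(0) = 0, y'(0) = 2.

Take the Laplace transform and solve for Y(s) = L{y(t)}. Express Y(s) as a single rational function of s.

Apply the Laplace transform to the equation.
Using L{y''} = s^2 Y - s·y(0) - y'(0) and L{y'} = sY - y(0), with y(0) = 0, y'(0) = 2, the left side becomes (s^2 + 4*s - 3)Y - (2).
The right side is L{t^4} = 24/s^5.
So (s^2 + 4*s - 3)Y = 24/s^5 + (2).
Solve for Y(s) and write it as one ratio of polynomials.

Y(s) = (2*s^5 + 24)/(s^7 + 4*s^6 - 3*s^5)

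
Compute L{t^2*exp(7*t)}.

L{e^(7t)} = 1/(s - 7).
Then apply L{t^2·g(t)} = (-1)^2 d^2/ds^2[G(s)] with G(s) = 1/(s - 7):
differentiating 2 times and applying the sign gives 2/(s - 7)^3.

2/(s - 7)^3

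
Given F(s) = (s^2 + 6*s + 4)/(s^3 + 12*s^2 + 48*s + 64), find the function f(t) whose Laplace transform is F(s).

f(t) = -2*t^2*exp(-4*t) - 2*t*exp(-4*t) + exp(-4*t)

Factor the denominator: s^3 + 12*s^2 + 48*s + 64 = (s + 4)^3.
Partial fraction decomposition gives [1/(s + 4)] + [-2/(s + 4)^2] + [-4/(s + 4)^3].
Invert each term: 1/(s + 4) ↔ e^(-4t); -2/(s + 4)^2 ↔ -2t·e^(-4t); -4/(s + 4)^3 ↔ (-2)t^2·e^(-4t).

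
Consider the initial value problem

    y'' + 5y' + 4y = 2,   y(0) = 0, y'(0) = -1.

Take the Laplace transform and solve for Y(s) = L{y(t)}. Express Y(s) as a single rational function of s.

Y(s) = (-s + 2)/(s^3 + 5*s^2 + 4*s)

Take the Laplace transform of both sides.
With L{y''} = s^2 Y - s·y(0) - y'(0) and L{y'} = sY - y(0), with y(0) = 0, y'(0) = -1: the LHS transforms to (s^2 + 5*s + 4)Y - (-1).
The right side is L{2} = 2/s.
So (s^2 + 5*s + 4)Y = 2/s + (-1).
Divide through and combine into a single rational function.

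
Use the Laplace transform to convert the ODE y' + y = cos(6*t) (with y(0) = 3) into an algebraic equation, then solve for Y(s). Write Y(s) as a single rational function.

Y(s) = (3*s^2 + s + 108)/(s^3 + s^2 + 36*s + 36)

Laplace-transform each side.
Using L{y'} = sY - y(0) = sY - 3, the left side becomes (s + 1)Y - (3).
The right side is L{cos(6*t)} = s/(s^2 + 36).
So (s + 1)Y = s/(s^2 + 36) + (3).
Isolate Y and clear denominators.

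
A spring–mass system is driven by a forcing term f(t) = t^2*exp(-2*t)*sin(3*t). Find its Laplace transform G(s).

G(s) = 18*(s^2 + 4*s + 1)/(s^2 + 4*s + 13)^3

L{sin(3t)} = 3/(s^2 + 9).
Multiplying by e^(-2t) shifts s → s + 2, so L{exp(-2*t)*sin(3*t)} = 3/((s + 2)^2 + 9).
Then apply L{t^2·g(t)} = (-1)^2 d^2/ds^2[H(s)] with H(s) = 3/((s + 2)^2 + 9):
differentiating 2 times and applying the sign gives 18*(s^2 + 4*s + 1)/(s^2 + 4*s + 13)^3.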